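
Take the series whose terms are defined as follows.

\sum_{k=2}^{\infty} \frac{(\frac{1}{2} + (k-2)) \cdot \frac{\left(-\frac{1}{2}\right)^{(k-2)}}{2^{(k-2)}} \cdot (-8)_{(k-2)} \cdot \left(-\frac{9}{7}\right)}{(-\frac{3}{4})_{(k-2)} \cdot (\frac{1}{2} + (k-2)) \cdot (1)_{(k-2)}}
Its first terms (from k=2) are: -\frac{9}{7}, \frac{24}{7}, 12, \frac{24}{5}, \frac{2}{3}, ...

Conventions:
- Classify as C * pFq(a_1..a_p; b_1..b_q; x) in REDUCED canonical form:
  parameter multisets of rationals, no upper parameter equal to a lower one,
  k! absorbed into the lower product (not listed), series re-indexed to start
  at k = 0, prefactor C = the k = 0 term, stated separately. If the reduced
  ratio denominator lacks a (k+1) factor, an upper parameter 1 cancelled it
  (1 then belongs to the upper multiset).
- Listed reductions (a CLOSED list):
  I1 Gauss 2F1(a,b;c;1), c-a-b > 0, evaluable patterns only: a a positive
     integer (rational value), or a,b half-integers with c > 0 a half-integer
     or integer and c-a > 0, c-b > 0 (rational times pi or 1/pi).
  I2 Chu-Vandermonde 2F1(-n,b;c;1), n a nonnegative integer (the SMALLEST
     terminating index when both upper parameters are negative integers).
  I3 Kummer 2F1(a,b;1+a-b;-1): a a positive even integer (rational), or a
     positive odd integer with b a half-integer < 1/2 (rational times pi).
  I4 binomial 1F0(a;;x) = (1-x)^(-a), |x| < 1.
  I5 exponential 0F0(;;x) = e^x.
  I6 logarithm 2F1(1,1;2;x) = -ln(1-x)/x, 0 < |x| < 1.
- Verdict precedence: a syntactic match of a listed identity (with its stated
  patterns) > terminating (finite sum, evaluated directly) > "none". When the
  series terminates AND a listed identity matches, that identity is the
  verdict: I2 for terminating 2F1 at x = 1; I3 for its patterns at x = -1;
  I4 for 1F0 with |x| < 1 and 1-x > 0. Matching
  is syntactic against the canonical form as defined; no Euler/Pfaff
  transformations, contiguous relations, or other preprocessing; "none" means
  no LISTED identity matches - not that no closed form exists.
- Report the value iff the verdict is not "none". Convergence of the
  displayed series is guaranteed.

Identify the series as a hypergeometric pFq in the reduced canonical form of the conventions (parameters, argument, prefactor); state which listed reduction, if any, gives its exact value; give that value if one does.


The series (x = -\frac{1}{4}) is 1F1: upper {-8}, lower {-\frac{3}{4}}, prefactor -\frac{9}{7}. Verdict: terminating - upper -8 stops the sum at k = 8; the 9 terms are added exactly. Value: \frac{79803392}{4060875}.

Structural cue: from the first term -\frac{9}{7}: the two k-th powers (C = -9/7) combine into one argument.
Step ratio: r(k) = -\frac{1}{4} * (k-8) / [(k-\frac{3}{4}) (k+1)] ; factor over Q: parameters, x = -\frac{1}{4}, and C = -\frac{9}{7}.


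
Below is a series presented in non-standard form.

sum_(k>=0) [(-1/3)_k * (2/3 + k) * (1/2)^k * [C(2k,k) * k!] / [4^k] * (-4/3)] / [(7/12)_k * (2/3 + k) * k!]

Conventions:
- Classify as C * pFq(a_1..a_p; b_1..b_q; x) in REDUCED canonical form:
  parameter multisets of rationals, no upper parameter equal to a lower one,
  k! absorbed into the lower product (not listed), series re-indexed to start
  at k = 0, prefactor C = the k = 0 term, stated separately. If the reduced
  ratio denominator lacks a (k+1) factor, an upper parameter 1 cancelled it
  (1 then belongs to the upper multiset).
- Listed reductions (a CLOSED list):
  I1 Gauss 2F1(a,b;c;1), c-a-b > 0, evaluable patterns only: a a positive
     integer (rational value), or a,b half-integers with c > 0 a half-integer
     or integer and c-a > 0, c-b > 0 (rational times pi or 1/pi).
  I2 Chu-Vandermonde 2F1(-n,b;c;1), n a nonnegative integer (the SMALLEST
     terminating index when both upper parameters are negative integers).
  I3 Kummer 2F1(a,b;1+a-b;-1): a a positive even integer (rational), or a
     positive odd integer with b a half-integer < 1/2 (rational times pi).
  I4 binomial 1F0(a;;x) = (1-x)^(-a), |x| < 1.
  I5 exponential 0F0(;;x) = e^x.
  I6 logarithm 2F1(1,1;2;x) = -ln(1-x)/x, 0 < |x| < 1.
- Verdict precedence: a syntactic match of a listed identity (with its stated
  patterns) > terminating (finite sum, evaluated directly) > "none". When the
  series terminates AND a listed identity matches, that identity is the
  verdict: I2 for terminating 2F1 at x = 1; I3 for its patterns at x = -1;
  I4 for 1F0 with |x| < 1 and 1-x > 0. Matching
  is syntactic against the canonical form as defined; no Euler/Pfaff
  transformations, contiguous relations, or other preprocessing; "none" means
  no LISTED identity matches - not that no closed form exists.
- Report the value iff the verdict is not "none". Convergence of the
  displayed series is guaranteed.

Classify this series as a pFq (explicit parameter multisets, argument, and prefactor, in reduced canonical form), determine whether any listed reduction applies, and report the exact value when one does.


At argument 1/2: a 2F1 with upper {-1/3, 1/2}, lower {7/12}, scaled by C = -4/3. Verdict: none. A 2F1 with upper {-1/3, 1/2} fits none of I1-I6 at x = 1/2; the sum runs forever.

Key observation: t_0 being -4/3, C(2k,k) (prefactor -4/3) equals 4^k (1/2)_k / k!.
Consecutive-term ratio: r(k) = (1/2) * (k-1/3) (k+1/2) / [(k+7/12) (k+1)] - rational in k. x = (1/2); t_0 = -4/3; negate the roots.


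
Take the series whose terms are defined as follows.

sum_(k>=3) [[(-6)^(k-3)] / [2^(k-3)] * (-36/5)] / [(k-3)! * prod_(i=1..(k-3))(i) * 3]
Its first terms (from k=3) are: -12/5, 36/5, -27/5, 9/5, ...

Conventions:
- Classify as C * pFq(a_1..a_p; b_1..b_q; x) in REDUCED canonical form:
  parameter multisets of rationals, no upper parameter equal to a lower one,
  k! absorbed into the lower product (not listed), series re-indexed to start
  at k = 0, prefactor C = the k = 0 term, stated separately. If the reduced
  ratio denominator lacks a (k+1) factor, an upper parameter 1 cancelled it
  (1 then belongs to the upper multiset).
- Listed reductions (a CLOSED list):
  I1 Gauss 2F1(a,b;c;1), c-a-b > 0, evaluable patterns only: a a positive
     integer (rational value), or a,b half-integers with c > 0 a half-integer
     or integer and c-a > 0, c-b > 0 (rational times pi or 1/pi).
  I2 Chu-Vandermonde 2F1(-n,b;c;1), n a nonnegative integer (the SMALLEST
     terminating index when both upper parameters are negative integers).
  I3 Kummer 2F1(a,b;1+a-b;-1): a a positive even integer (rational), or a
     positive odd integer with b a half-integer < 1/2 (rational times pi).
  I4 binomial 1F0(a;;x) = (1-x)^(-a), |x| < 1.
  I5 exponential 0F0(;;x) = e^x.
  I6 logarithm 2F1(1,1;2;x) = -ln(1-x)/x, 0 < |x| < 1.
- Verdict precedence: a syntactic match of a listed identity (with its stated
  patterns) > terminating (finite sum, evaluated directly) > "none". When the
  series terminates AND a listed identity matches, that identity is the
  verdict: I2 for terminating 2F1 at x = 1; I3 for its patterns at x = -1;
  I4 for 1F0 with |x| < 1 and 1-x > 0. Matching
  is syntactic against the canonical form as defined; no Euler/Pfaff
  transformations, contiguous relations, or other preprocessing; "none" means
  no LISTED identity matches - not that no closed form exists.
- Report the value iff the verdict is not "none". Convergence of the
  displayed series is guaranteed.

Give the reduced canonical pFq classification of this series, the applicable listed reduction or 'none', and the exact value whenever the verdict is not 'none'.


Structural cue: t_0 = -12/5 here, and the lower running product (C = -12/5) is a rising factorial.
Ratio: r(k) = (-3) * 1 / [(k+1) (k+1)] - rational; roots negated = parameters, x = (-3), C = -12/5.

Canonical form: C = -12/5 times 0F1 with upper {-}, lower {1}, x = -3. Verdict: no listed reduction: x = -3 and upper {-} fail every I1-I6 pattern.


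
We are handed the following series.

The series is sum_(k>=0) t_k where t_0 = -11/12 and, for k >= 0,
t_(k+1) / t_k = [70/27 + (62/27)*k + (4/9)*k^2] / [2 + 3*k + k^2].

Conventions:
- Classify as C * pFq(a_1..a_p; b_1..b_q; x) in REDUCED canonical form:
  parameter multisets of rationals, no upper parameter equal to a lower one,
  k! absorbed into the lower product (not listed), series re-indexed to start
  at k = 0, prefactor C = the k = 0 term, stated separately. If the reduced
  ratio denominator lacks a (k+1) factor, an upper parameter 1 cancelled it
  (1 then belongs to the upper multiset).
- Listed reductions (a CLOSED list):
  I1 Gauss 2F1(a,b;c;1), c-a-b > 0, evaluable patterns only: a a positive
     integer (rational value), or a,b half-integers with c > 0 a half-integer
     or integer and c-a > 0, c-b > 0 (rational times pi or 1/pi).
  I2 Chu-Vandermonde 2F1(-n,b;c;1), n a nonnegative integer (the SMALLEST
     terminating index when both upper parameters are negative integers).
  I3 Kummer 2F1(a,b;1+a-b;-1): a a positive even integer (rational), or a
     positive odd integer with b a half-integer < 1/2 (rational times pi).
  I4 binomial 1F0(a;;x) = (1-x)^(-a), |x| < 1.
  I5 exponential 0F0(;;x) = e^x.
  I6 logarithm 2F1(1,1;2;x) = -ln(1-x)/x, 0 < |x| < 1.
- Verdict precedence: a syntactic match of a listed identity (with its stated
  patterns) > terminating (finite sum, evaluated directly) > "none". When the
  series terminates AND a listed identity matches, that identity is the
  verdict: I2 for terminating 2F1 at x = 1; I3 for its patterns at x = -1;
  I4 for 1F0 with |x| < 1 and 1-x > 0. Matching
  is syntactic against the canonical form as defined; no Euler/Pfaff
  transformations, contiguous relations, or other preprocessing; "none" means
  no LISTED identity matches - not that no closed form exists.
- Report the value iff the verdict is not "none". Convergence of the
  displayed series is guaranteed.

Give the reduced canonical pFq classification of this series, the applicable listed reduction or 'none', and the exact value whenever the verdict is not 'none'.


Classification (C = -11/12): 2F1 with upper {5/3, 7/2}, lower {2}, argument x = 4/9. Verdict: none - this 2F1 at x = 4/9 matches no listed pattern, and upper {5/3, 7/2} holds no stopper.

Key step: from the first term -11/12: factor the ratio over Q (prefactor -11/12): negated roots = parameters.
Term ratio: r(k) = (4/9) * (k+5/3) (k+7/2) / [(k+2) (k+1)] - rational; roots negated = parameters, x = (4/9), C = -11/12.


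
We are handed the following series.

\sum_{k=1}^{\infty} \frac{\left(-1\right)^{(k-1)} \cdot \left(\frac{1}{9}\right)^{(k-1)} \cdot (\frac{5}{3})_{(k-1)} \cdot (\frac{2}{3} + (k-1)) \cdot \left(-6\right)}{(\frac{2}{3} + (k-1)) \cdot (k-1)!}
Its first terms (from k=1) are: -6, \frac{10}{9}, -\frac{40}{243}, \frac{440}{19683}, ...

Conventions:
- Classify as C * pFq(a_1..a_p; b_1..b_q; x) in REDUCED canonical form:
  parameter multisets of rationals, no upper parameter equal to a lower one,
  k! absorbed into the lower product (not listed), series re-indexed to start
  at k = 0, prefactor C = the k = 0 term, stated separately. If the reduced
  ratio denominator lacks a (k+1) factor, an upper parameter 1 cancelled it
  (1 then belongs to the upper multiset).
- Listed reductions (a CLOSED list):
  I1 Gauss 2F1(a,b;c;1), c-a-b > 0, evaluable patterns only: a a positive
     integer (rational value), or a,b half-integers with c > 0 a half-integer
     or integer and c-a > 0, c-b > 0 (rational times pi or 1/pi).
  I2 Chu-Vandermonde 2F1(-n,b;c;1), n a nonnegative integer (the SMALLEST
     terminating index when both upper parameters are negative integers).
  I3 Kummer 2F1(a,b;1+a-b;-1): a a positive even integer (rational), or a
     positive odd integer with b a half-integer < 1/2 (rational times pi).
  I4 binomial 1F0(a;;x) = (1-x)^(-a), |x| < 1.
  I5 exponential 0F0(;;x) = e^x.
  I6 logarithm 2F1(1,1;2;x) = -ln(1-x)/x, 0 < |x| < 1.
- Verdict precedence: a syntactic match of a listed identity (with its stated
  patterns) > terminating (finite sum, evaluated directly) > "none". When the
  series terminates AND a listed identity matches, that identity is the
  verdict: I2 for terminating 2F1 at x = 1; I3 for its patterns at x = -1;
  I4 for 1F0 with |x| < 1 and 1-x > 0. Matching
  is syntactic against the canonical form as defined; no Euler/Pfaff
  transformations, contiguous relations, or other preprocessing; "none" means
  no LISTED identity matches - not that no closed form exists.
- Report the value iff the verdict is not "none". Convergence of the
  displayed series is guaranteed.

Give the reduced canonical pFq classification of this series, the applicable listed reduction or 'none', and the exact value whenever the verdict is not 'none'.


Classification (C = -6): 1F0 with upper {\frac{5}{3}}, lower {-}, argument x = -\frac{1}{9}. Verdict: the I4 binomial reduction matches (the 1F0 binomial series: exponent -5/3, x = -\frac{1}{9}). Sum: \left(-6\right) \cdot \left(\frac{10}{9}\right)^{-\frac{5}{3}}.

Structural cue: from the first term -6: k + 2/3 divides numerator and denominator alike; C = -6, x = -1/9 after cancelling.
Term ratio: r(k) = -\frac{1}{9} * (k+\frac{5}{3}) / [(k+1)] - rational; roots negated = parameters, x = -\frac{1}{9}, C = -6.


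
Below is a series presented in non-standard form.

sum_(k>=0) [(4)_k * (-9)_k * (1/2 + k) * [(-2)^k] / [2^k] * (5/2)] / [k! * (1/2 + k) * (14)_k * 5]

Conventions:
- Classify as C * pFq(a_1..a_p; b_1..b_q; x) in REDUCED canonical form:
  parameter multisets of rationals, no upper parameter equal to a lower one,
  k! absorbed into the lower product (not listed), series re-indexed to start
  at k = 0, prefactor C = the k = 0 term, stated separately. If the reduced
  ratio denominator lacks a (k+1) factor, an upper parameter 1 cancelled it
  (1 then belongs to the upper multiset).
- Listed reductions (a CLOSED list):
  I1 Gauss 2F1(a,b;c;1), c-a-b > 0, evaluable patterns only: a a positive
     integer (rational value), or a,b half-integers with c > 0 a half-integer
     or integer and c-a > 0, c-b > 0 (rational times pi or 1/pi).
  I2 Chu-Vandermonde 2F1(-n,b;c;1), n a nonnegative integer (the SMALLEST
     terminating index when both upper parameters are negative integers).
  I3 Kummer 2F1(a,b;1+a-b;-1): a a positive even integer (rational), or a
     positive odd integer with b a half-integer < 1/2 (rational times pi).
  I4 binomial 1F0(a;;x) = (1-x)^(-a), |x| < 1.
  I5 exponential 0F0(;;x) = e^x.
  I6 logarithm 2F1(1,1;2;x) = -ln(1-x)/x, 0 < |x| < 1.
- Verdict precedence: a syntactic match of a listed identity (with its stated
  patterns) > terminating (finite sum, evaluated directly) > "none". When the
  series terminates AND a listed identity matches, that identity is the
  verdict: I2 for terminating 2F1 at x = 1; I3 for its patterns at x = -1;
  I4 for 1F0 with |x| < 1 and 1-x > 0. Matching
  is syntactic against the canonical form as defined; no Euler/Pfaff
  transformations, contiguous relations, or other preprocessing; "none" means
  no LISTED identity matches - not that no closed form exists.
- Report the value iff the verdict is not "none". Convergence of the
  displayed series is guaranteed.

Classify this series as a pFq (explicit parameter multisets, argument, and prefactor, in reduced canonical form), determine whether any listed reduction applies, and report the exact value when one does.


Classification (C = 1/2): 2F1 with upper {-9, 4}, lower {14}, argument x = -1. Verdict: Kummer's theorem (I3) applies (x = -1; c = 14 equals 1+a-b for upper {-9, 4}: listed pattern). Value: 13/2.

Key observation: with t_0 = 1/2, the two k-th powers (C = 1/2, x = -1) combine into one argument.
Ratio: r(k) = (-1) * (k-9) (k+4) / [(k+14) (k+1)] - poly over poly, x = (-1) from leading terms; C = 1/2 at k = 0.


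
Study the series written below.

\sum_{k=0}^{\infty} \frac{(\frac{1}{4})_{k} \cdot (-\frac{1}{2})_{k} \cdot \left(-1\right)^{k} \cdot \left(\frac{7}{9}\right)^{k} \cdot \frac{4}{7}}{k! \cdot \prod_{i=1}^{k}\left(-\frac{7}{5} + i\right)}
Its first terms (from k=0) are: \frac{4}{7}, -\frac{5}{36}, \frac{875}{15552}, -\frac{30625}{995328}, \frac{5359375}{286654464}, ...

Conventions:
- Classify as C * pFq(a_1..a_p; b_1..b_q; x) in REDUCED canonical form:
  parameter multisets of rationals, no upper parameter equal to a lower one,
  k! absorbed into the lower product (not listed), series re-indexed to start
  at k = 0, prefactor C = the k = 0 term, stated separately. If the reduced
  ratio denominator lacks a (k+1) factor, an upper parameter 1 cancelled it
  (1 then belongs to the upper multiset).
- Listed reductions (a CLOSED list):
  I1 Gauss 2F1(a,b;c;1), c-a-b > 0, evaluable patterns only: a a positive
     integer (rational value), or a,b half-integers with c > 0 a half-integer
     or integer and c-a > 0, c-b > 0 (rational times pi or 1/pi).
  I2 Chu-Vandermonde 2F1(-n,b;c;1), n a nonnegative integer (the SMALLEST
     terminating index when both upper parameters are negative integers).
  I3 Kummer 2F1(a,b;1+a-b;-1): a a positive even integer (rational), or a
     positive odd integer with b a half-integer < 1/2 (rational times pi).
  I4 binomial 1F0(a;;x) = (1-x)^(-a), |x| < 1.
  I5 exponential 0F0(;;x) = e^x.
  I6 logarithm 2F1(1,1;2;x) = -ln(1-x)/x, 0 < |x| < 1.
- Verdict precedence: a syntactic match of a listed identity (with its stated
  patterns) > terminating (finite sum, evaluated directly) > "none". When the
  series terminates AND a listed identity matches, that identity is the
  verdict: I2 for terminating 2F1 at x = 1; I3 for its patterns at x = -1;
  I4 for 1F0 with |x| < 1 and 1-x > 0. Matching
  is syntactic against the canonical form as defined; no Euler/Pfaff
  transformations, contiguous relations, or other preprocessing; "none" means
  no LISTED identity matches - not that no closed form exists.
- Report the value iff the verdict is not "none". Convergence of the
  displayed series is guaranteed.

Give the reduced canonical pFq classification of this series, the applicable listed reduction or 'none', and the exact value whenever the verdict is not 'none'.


The series (x = -\frac{7}{9}) is 2F1: upper {-\frac{1}{2}, \frac{1}{4}}, lower {-\frac{2}{5}}, prefactor \frac{4}{7}. Verdict: none. A 2F1 with upper {-\frac{1}{2}, \frac{1}{4}} fits none of I1-I6 at x = -\frac{7}{9}; the sum runs forever.

First insight: t_0 being \frac{4}{7}, the lower running product (prefactor 4/7) is a rising factorial.
Step ratio: r(k) = -\frac{7}{9} * (k-\frac{1}{2}) (k+\frac{1}{4}) / [(k-\frac{2}{5}) (k+1)] - rational in k. x = -\frac{7}{9}; t_0 = \frac{4}{7}; negate the roots.


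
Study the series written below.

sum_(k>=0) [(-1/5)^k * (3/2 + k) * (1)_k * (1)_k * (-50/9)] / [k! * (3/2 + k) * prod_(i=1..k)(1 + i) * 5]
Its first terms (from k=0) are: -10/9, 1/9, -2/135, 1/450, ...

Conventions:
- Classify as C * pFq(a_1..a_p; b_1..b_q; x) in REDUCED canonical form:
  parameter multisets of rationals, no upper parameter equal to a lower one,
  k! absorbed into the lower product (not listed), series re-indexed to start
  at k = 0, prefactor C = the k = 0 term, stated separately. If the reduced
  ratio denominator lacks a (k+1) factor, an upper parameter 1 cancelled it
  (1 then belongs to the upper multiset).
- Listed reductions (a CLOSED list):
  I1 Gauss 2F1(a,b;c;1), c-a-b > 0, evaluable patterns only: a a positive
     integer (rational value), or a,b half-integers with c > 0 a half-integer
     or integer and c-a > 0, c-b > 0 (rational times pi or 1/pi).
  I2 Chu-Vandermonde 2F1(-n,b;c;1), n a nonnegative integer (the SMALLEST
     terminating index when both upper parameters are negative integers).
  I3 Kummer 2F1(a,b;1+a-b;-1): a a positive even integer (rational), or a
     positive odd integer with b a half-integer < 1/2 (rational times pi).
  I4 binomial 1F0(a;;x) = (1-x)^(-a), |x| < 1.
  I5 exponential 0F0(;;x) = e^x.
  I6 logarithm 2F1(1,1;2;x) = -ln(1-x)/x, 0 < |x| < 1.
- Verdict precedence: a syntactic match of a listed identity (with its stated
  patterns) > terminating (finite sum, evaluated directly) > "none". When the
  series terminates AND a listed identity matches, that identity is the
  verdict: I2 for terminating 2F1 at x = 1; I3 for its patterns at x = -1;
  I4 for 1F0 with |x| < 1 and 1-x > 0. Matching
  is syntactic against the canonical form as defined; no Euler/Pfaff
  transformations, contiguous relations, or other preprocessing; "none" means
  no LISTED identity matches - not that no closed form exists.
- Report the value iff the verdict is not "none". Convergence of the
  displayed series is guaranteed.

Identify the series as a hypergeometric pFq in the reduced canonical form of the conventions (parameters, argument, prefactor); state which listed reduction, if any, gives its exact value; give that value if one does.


This is -10/9 * 2F1(1, 1; 2; -1/5) in reduced canonical form. Verdict (x = -1/5): the I6 logarithm reduction applies (the logarithm: parameters (1,1;2), x = -1/5). Exact value: (-50/9) * ln(6/5).

Key step: from the first term -10/9: the lower running product (C = -10/9) is a rising factorial.
Term ratio: r(k) = (-1/5) * (k+1) (k+1) / [(k+2) (k+1)] - poly over poly, x = (-1/5) from leading terms; C = -10/9 at k = 0.


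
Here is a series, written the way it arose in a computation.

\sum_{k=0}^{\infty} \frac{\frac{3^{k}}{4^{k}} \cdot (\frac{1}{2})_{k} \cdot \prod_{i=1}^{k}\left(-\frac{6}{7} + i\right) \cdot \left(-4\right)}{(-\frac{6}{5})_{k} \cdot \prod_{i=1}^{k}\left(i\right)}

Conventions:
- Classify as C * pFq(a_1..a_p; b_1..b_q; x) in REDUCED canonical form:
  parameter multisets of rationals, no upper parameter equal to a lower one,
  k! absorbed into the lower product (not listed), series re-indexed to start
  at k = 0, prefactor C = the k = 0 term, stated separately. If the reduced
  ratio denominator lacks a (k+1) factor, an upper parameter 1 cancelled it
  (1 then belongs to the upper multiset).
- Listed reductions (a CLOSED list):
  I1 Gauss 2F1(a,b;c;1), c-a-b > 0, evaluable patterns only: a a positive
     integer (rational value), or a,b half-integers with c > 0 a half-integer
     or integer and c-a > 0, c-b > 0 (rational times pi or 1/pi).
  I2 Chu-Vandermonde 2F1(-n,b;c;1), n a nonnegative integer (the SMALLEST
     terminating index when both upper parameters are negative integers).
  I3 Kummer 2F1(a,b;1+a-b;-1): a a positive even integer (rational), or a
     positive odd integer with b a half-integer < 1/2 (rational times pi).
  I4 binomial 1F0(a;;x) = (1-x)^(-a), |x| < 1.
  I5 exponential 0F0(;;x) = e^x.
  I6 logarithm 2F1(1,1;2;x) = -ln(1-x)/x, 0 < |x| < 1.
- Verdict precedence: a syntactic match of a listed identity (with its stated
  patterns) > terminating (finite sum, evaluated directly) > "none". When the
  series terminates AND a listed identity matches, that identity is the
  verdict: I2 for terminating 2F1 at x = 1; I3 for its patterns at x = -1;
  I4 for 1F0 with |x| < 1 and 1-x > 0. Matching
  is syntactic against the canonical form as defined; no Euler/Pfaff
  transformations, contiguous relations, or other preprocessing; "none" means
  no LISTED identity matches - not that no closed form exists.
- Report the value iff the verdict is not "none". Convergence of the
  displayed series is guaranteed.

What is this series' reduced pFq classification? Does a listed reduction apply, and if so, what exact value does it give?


Reduced: x = \frac{3}{4}, 2F1, upper = {\frac{1}{7}, \frac{1}{2}}, lower = {-\frac{6}{5}}, C = -4. Verdict: none - this 2F1 at x = \frac{3}{4} matches no listed pattern, and upper {\frac{1}{7}, \frac{1}{2}} holds no stopper.

First insight: with t_0 = -4, the product of the first k integers (prefactor -4) is k!.
Adjacent-term ratio: r(k) = \frac{3}{4} * (k+\frac{1}{7}) (k+\frac{1}{2}) / [(k-\frac{6}{5}) (k+1)] - rational; roots negated = parameters, x = \frac{3}{4}, C = -4.


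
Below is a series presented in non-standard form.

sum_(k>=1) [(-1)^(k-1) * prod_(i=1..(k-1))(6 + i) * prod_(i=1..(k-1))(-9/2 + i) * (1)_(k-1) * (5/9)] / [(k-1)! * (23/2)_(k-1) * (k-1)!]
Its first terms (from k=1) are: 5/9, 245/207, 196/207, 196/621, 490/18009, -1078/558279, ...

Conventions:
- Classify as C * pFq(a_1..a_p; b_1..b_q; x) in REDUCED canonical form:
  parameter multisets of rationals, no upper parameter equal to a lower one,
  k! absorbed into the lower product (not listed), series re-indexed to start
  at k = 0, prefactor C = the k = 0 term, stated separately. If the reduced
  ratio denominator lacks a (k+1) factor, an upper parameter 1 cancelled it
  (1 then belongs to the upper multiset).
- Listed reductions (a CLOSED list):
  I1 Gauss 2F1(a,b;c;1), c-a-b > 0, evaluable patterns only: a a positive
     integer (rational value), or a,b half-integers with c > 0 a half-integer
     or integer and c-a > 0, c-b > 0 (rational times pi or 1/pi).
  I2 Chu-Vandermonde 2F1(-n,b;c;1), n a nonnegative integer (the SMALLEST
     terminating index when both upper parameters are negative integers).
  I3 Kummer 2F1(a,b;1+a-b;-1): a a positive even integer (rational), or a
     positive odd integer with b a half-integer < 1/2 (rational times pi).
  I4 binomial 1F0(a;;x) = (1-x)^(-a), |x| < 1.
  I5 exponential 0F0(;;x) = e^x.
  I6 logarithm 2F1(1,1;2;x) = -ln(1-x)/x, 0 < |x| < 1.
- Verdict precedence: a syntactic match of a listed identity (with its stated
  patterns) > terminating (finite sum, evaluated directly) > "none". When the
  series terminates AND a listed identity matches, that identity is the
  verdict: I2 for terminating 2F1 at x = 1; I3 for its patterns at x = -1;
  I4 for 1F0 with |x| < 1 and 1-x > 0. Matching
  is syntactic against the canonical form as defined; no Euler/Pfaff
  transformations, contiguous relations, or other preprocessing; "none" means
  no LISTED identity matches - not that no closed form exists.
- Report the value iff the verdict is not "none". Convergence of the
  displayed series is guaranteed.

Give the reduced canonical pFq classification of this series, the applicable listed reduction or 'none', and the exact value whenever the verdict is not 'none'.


Prefactor 5/9, argument -1: 2F1 with upper {-7/2, 7} over lower {23/2}. Verdict: Kummer (I3) applies (x = -1; c = 23/2 equals 1+a-b for upper {-7/2, 7}: listed pattern). Exact value: (8083075/8388608) * pi.

The tell: with t_0 = 5/9, the parameter 1 appears in both the upper and lower lists and cancels.
Step ratio: r(k) = (-1) * (k-7/2) (k+7) / [(k+23/2) (k+1)] - poly over poly, x = (-1) from leading terms; C = 5/9 at k = 0.


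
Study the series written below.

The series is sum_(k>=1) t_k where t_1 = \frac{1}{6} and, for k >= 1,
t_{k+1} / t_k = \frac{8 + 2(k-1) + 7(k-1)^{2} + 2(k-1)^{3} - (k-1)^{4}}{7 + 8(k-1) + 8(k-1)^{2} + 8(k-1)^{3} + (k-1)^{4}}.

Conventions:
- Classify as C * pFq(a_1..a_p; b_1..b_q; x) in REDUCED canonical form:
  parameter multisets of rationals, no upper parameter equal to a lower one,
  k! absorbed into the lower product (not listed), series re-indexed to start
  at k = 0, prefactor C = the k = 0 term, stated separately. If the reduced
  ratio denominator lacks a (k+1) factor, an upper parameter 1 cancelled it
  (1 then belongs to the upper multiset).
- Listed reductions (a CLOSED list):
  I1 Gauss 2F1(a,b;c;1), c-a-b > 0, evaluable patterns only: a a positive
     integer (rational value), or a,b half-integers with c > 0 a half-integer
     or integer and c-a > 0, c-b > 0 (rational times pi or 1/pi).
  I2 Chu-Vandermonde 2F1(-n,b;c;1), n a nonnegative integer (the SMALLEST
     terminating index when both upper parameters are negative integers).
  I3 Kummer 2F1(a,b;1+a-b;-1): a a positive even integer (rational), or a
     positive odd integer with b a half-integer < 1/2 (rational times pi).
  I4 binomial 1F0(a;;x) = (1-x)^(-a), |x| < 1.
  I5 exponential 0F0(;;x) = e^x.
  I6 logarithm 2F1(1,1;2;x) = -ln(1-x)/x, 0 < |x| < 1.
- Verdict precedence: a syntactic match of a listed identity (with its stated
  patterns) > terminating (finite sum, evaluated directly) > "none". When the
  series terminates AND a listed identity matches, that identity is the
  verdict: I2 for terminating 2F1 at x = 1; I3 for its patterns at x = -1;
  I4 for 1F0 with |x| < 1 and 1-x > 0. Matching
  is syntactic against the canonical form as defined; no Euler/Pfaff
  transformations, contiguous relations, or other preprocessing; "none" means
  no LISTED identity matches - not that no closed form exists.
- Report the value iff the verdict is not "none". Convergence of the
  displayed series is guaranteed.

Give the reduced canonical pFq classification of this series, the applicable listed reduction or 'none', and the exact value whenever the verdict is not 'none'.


Key observation: x = -1 and roots of the ratio polynomials (C = 1/6) are the negated parameters.
Step ratio: r(k) = -1 * (k-4) (k+2) / [(k+7) (k+1)] ; factor over Q: parameters, x = -1, and C = \frac{1}{6}.

Reduced: x = -1, 2F1, upper = {-4, 2}, lower = {7}, C = \frac{1}{6}. Verdict at x = -1: Kummer's theorem (I3) matches (x = -1; c = 7 equals 1+a-b for upper {-4, 2}: listed pattern). Its exact value is \frac{1}{2}.


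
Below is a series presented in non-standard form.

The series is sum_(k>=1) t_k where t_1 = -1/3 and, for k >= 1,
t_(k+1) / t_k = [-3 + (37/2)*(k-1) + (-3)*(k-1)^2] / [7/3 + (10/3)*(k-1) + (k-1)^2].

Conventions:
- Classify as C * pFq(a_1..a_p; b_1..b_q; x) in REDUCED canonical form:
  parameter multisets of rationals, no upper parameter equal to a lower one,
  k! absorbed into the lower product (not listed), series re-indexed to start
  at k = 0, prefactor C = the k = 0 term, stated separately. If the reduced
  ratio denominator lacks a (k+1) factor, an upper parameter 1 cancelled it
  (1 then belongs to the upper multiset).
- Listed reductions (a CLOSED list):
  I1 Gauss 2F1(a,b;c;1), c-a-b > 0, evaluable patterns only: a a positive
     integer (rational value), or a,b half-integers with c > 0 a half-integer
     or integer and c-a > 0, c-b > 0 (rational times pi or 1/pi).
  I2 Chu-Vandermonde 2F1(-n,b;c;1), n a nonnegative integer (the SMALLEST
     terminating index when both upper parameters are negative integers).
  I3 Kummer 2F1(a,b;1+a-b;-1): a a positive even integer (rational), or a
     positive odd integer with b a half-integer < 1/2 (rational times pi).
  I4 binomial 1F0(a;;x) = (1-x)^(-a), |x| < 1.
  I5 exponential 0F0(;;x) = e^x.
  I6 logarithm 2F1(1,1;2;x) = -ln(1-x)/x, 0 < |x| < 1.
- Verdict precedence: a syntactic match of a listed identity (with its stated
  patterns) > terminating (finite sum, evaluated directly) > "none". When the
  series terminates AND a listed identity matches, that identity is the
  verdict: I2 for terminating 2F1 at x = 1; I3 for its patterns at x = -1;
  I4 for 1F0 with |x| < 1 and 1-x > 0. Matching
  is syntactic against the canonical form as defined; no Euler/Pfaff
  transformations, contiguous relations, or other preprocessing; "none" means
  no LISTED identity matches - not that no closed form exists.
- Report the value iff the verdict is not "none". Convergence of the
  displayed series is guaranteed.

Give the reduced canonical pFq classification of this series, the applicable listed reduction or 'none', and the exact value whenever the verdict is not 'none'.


At argument -3: a 2F1 with upper {-6, -1/6}, lower {7/3}, scaled by C = -1/3. Verdict: terminating. (-6)_k vanishes past k = 6, leaving a 7-term sum, computed directly. Hence: 115872947/21245952.

Key observation: with t_0 = -1/3, the expanded ratio factors over Q; C = -1/3, x = -3, roots give parameters.
Adjacent-term ratio: r(k) = (-3) * (k-6) (k-1/6) / [(k+7/3) (k+1)] ; factor over Q: parameters, x = (-3), and C = -1/3.


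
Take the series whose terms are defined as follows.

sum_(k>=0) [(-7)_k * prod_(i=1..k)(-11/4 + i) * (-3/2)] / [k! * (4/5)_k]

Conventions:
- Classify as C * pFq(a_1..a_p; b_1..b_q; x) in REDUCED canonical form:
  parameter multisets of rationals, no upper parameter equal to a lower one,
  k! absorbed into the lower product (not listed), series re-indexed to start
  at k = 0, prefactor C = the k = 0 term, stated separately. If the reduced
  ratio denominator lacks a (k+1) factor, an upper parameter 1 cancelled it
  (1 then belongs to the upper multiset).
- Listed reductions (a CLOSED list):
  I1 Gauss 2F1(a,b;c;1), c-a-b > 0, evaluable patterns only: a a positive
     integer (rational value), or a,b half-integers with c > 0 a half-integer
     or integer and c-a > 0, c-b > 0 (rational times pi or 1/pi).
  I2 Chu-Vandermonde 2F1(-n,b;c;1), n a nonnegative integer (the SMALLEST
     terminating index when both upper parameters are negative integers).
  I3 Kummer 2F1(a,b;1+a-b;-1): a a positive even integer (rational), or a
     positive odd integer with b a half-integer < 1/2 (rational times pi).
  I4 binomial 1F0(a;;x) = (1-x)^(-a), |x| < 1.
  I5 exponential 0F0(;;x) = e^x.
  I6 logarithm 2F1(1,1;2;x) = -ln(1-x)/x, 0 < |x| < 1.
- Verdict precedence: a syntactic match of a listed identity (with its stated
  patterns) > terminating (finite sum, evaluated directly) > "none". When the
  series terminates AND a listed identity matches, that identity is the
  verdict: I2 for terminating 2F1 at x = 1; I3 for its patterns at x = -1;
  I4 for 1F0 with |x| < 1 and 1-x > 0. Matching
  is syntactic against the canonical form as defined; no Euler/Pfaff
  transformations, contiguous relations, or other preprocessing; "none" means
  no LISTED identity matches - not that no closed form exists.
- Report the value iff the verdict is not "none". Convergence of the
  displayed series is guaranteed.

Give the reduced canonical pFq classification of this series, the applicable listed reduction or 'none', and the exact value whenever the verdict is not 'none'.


Classification (C = -3/2): 2F1 with upper {-7, -7/4}, lower {4/5}, argument x = 1. Verdict: the Chu-Vandermonde identity I2 fires (terminating 2F1 at x = 1 with n = 7, b = -7/4, c = 4/5). Value: -6079868379/121634816.

Key observation: t_0 = -3/2 here, and the running product (C = -3/2, x = 1) telescopes to a rising factorial.
Consecutive-term ratio: r(k) = 1 * (k-7) (k-7/4) / [(k+4/5) (k+1)] ; factor over Q: parameters, x = 1, and C = -3/2.


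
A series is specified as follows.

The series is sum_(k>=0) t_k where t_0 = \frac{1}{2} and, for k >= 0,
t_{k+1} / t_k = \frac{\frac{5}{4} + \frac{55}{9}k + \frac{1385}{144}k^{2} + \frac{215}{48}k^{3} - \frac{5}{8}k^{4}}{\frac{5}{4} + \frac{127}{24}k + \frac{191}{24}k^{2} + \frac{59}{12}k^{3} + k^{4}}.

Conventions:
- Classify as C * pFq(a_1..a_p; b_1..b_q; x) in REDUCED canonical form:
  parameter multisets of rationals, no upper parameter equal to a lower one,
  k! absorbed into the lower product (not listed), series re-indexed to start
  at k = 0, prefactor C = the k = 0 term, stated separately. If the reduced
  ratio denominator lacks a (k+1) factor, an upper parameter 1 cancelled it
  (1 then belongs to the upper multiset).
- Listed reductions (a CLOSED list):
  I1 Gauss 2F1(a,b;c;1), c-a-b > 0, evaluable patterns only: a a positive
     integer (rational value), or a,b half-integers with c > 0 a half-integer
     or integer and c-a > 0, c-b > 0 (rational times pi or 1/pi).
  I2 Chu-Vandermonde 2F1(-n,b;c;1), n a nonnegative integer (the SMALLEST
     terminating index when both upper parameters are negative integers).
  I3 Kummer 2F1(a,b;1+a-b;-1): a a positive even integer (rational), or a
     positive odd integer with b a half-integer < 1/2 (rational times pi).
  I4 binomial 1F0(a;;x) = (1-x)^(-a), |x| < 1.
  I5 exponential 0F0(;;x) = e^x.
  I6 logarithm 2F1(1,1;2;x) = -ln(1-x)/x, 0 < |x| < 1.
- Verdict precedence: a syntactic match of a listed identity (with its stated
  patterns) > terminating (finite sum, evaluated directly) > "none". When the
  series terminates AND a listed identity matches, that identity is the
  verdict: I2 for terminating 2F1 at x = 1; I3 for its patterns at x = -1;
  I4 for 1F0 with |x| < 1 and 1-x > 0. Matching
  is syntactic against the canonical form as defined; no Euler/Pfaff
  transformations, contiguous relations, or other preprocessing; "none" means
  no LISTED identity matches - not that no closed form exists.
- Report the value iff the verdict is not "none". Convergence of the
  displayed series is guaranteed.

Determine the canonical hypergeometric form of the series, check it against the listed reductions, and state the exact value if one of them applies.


At argument -\frac{5}{8}: a 3F2 with upper {-9, \frac{1}{2}, \frac{2}{3}}, lower {\frac{3}{4}, \frac{5}{2}}, scaled by C = \frac{1}{2}. Verdict: terminating (-9 upstairs). 10 nonzero terms in all; added directly. Exact value: \frac{39353709301860113}{17252673795795438}.

The tell: x = -\frac{5}{8} and cancel k + 2/3 from the displayed ratio first; then prefactor 1/2.
Adjacent-term ratio: r(k) = -\frac{5}{8} * (k-9) (k+\frac{1}{2}) (k+\frac{2}{3}) / [(k+\frac{3}{4}) (k+\frac{5}{2}) (k+1)] ; factor over Q: parameters, x = -\frac{5}{8}, and C = \frac{1}{2}.


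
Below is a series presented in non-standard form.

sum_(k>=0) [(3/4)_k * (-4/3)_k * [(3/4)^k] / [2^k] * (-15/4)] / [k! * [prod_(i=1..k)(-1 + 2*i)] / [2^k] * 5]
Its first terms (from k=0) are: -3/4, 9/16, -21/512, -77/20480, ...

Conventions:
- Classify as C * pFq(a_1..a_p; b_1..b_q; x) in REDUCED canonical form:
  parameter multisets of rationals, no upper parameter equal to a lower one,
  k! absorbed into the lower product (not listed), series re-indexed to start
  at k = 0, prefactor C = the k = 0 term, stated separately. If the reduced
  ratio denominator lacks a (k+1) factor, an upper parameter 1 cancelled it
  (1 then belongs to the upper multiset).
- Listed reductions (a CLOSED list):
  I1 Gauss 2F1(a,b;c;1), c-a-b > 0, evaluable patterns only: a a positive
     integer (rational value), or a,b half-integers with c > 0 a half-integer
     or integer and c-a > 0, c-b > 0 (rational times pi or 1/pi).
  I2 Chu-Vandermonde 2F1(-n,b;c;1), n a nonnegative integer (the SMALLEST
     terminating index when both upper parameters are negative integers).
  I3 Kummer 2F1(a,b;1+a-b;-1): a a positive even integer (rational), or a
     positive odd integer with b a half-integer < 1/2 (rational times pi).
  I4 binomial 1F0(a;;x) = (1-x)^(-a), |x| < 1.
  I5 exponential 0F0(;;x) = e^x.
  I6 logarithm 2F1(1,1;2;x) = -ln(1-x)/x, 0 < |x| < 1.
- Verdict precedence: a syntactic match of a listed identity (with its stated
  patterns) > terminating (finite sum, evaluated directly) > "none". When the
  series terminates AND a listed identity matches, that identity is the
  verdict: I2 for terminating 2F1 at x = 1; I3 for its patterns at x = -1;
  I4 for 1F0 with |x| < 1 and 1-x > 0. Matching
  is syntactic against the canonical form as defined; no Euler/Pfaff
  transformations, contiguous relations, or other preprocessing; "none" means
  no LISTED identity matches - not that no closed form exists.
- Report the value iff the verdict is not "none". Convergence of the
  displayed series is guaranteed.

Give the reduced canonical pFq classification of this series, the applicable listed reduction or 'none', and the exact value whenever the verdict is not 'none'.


Reduced: x = 3/8, 2F1, upper = {-4/3, 3/4}, lower = {1/2}, C = -3/4. Verdict: none here - no I1-I6 shape fits x = 3/8 with lower {1/2}.

Structural cue: t_0 = -3/4 here, and the constant factors (prefactor -3/4) combine into one prefactor.
Consecutive-term ratio: r(k) = (3/8) * (k-4/3) (k+3/4) / [(k+1/2) (k+1)] - poly over poly, x = (3/8) from leading terms; C = -3/4 at k = 0.


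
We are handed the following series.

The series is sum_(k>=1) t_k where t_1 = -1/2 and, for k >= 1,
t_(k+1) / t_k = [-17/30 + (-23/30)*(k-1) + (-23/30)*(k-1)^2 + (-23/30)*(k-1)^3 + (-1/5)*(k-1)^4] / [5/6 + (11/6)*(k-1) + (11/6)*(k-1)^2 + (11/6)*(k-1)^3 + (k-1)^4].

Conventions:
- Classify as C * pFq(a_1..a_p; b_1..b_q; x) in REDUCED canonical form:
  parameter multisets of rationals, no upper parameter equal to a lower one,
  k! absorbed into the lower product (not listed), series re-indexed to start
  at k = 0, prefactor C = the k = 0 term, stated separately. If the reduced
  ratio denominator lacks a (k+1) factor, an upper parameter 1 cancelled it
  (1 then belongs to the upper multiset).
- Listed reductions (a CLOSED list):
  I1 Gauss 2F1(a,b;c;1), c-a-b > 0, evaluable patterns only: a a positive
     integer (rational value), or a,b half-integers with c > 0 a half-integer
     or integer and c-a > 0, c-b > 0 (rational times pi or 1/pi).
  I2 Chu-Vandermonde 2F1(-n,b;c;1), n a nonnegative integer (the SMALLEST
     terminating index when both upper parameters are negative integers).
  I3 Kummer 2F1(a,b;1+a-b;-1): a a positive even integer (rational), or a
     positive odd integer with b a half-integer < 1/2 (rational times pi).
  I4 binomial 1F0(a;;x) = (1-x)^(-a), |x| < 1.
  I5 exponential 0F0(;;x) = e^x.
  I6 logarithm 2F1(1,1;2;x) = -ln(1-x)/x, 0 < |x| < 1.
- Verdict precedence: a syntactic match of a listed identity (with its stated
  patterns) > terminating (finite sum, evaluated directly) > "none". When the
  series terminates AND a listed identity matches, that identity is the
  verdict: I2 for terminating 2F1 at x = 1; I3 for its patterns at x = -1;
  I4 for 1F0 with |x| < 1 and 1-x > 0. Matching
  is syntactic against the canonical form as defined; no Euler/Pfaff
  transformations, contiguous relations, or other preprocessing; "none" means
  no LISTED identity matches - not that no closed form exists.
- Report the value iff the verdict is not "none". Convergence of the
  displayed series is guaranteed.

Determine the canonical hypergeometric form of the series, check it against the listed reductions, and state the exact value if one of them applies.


At argument -1/5: a 2F1 with upper {1, 17/6}, lower {5/6}, scaled by C = -1/2. Verdict: no listed reduction: x = -1/5 and upper {1, 17/6} fail every I1-I6 pattern.

First insight: with t_0 = -1/2, cancel k^2 + 1 from the displayed ratio first; then prefactor -1/2.
Adjacent-term ratio: r(k) = (-1/5) * (k+1) (k+17/6) / [(k+5/6) (k+1)] - rational in k, leading ratio (-1/5); with t_0 = -1/2, classification follows.
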